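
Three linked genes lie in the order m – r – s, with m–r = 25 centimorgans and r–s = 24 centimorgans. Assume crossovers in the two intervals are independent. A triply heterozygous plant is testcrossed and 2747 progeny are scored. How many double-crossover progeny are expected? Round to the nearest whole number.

165

Map distances give recombination frequencies of 0.250 and 0.240 for the two intervals.
With no interference, expected double-crossover frequency = 0.250 × 0.240 = 0.06000.
Expected number = 0.06000 × 2747 = 164.82 ≈ 165.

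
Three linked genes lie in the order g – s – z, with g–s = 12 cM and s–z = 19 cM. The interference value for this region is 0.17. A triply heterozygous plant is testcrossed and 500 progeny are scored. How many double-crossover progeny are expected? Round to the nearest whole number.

9

Map distances give recombination frequencies of 0.120 and 0.190 for the two intervals.
With interference 0.17 (so coincidence = 0.83), expected double-crossover frequency = 0.120 × 0.190 × 0.83 = 0.01892.
Expected number = 0.01892 × 500 = 9.46 ≈ 9.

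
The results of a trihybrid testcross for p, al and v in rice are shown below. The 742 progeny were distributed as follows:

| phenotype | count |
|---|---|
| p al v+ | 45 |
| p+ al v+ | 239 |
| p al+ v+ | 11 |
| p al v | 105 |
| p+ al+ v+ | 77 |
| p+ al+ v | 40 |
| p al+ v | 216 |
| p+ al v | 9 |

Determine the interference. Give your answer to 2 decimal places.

The two most frequent reciprocal classes, p+ al v+ and p al+ v, are the parental types, so the F1 was p+ al v+ / p al+ v.
The two rarest classes, p+ al v and p al+ v+, are the double crossovers. Comparing them with the parentals, only the v allele has switched, so v is the middle locus and the order is al – v – p.
al–v: (182 + 20)/742 = 0.2722; v–p: (85 + 20)/742 = 0.1415.
Expected DCO frequency = 0.2722 × 0.1415 ≈ 0.03852; observed = 20/742 ≈ 0.02695.
Coefficient of coincidence = 0.02695/0.03852 ≈ 0.70; interference = 1 − 0.70 = 0.30.

0.30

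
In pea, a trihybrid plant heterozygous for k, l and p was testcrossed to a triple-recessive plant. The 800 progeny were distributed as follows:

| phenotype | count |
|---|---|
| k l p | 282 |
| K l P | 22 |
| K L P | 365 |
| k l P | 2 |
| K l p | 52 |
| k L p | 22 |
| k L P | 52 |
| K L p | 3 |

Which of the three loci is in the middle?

p

The two most frequent reciprocal classes, K L P and k l p, are the parental types, so the F1 was K L P / k l p.
The two rarest classes, K L p and k l P, are the double crossovers. Comparing them with the parentals, only the p allele has switched, so p is the middle locus and the order is k – p – l.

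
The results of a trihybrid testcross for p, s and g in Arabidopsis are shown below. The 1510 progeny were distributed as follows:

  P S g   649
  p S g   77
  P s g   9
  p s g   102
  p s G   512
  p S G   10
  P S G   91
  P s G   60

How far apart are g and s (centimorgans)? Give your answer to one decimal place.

The two most frequent reciprocal classes, P S g and p s G, are the parental types, so the F1 was P S g / p s G.
The two rarest classes, P s g and p S G, are the double crossovers. Comparing them with the parentals, only the s allele has switched, so s is the middle locus and the order is p – s – g.
Crossovers in the s–g interval produce the single-crossover classes P S G and p s g (91 + 102 = 193) plus the double crossovers (19).
RF(s–g) = (193 + 19) / 1510 = 212/1510 = 0.1404 → 14.0 centimorgans.

14.0 centimorgans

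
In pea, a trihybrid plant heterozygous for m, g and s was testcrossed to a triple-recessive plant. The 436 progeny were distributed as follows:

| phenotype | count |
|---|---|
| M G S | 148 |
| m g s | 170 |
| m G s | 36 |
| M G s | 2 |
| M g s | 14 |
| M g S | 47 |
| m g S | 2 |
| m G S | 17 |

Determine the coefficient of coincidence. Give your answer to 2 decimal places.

0.57

The two most frequent reciprocal classes, M G S and m g s, are the parental types, so the F1 was M G S / m g s.
The two rarest classes, M G s and m g S, are the double crossovers. Comparing them with the parentals, only the s allele has switched, so s is the middle locus and the order is g – s – m.
g–s: (83 + 4)/436 = 0.1995; s–m: (31 + 4)/436 = 0.0803.
Expected DCO frequency = 0.1995 × 0.0803 ≈ 0.01602; observed = 4/436 ≈ 0.00917.
Coefficient of coincidence = 0.00917/0.01602 ≈ 0.57.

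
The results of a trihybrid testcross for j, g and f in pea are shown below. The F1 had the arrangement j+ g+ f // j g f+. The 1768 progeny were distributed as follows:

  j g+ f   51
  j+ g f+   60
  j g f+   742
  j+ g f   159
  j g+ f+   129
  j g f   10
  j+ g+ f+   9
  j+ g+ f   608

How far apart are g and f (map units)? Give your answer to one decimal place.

The two rarest classes, j+ g+ f+ and j g f, are the double crossovers. Comparing them with the parentals, only the f allele has switched, so f is the middle locus and the order is g – f – j.
Crossovers in the g–f interval produce the single-crossover classes j+ g f and j g+ f+ (159 + 129 = 288) plus the double crossovers (19).
RF(g–f) = (288 + 19) / 1768 = 307/1768 = 0.1736 → 17.4 map units.

17.4 map units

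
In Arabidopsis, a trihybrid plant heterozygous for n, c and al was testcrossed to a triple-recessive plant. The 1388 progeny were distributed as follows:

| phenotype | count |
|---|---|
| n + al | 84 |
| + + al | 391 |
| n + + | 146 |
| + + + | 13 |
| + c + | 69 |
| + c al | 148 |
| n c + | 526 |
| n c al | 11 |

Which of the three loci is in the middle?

The two most frequent reciprocal classes, n c + and + + al, are the parental types, so the F1 was n c + / + + al.
The two rarest classes, n c al and + + +, are the double crossovers. Comparing them with the parentals, only the al allele has switched, so al is the middle locus and the order is n – al – c.

al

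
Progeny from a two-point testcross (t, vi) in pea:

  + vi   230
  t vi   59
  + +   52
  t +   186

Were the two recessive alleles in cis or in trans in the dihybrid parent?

The two most frequent classes are + vi (230) and t + (186); these are the parental (non-recombinant) types.
So the F1 carried + vi on one chromosome and t + on the other — the recessive alleles are on opposite chromosomes (trans / repulsion).

trans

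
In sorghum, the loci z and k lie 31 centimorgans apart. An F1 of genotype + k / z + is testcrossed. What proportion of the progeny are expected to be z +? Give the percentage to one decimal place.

34.5%

A map distance of 31 centimorgans corresponds to a recombination frequency of 0.310.
The F1 is + k / z +, so z + is a parental gamete class with expected frequency (1 − r)/2 = 0.690/2 = 0.3450.
That is 0.3450 = 34.5% of the progeny.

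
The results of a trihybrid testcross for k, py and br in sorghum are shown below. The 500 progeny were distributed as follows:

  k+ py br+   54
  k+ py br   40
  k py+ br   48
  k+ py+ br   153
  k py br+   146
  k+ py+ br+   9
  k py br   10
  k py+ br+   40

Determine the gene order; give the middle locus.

br

The two most frequent reciprocal classes, k py br+ and k+ py+ br, are the parental types, so the F1 was k py br+ / k+ py+ br.
The two rarest classes, k py br and k+ py+ br+, are the double crossovers. Comparing them with the parentals, only the br allele has switched, so br is the middle locus and the order is py – br – k.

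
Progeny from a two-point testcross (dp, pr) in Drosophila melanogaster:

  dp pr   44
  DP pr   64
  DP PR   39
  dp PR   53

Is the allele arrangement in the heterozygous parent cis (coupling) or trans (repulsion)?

The two most frequent classes are DP pr (64) and dp PR (53); these are the parental (non-recombinant) types.
So the F1 carried DP pr on one chromosome and dp PR on the other — the recessive alleles are on opposite chromosomes (trans / repulsion).

trans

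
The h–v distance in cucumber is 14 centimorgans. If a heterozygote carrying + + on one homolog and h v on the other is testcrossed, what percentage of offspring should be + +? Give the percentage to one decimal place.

43.0%

A map distance of 14 centimorgans corresponds to a recombination frequency of 0.140.
The F1 is + + / h v, so + + is a parental gamete class with expected frequency (1 − r)/2 = 0.860/2 = 0.4300.
That is 0.4300 = 43.0% of the progeny.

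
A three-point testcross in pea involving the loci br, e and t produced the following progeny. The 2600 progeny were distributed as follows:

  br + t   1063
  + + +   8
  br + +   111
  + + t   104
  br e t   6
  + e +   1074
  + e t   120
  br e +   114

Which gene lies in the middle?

e

The two most frequent reciprocal classes, br + t and + e +, are the parental types, so the F1 was br + t / + e +.
The two rarest classes, br e t and + + +, are the double crossovers. Comparing them with the parentals, only the e allele has switched, so e is the middle locus and the order is br – e – t.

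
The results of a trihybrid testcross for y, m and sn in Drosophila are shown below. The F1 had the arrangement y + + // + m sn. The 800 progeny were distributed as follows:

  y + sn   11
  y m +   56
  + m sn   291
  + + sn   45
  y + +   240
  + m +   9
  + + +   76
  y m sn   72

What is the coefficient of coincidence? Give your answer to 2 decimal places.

0.79

The two rarest classes, y + sn and + m +, are the double crossovers. Comparing them with the parentals, only the sn allele has switched, so sn is the middle locus and the order is y – sn – m.
y–sn: (148 + 20)/800 = 0.2100; sn–m: (101 + 20)/800 = 0.1512.
Expected DCO frequency = 0.2100 × 0.1512 ≈ 0.03175; observed = 20/800 ≈ 0.02500.
Coefficient of coincidence = 0.02500/0.03175 ≈ 0.79.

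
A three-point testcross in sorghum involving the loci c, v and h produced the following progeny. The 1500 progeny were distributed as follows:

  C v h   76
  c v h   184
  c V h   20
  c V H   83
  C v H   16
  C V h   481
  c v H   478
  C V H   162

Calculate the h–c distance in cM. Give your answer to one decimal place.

25.5 cM

The two most frequent reciprocal classes, C V h and c v H, are the parental types, so the F1 was C V h / c v H.
The two rarest classes, c V h and C v H, are the double crossovers. Comparing them with the parentals, only the c allele has switched, so c is the middle locus and the order is h – c – v.
Crossovers in the h–c interval produce the single-crossover classes C V H and c v h (162 + 184 = 346) plus the double crossovers (36).
RF(h–c) = (346 + 36) / 1500 = 382/1500 = 0.2547 → 25.5 cM.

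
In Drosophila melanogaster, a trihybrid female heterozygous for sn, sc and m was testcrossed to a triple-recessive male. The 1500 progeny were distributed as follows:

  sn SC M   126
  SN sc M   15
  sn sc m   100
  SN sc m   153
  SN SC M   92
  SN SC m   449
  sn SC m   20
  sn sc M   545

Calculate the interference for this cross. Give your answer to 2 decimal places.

The two most frequent reciprocal classes, sn sc M and SN SC m, are the parental types, so the F1 was sn sc M / SN SC m.
The two rarest classes, SN sc M and sn SC m, are the double crossovers. Comparing them with the parentals, only the sn allele has switched, so sn is the middle locus and the order is m – sn – sc.
m–sn: (192 + 35)/1500 = 0.1513; sn–sc: (279 + 35)/1500 = 0.2093.
Expected DCO frequency = 0.1513 × 0.2093 ≈ 0.03167; observed = 35/1500 ≈ 0.02333.
Coefficient of coincidence = 0.02333/0.03167 ≈ 0.74; interference = 1 − 0.74 = 0.26.

0.26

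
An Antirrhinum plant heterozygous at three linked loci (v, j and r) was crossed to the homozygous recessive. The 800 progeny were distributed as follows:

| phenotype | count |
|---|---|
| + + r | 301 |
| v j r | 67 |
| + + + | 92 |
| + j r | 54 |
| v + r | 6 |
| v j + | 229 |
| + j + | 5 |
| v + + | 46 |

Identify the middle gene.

v

The two most frequent reciprocal classes, v j + and + + r, are the parental types, so the F1 was v j + / + + r.
The two rarest classes, + j + and v + r, are the double crossovers. Comparing them with the parentals, only the v allele has switched, so v is the middle locus and the order is r – v – j.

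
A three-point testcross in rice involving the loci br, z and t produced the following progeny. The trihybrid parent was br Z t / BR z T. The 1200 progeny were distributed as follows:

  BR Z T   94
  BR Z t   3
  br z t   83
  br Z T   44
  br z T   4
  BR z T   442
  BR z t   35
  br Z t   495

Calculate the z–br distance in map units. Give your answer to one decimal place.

The two rarest classes, BR Z t and br z T, are the double crossovers. Comparing them with the parentals, only the br allele has switched, so br is the middle locus and the order is t – br – z.
Crossovers in the br–z interval produce the single-crossover classes br z t and BR Z T (83 + 94 = 177) plus the double crossovers (7).
RF(br–z) = (177 + 7) / 1200 = 184/1200 = 0.1533 → 15.3 map units.

15.3 map units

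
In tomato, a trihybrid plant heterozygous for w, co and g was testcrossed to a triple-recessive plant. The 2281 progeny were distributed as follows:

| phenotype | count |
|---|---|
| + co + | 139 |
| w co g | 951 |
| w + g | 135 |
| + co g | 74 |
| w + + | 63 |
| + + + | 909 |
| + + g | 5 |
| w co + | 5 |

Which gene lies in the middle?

The two most frequent reciprocal classes, + + + and w co g, are the parental types, so the F1 was + + + / w co g.
The two rarest classes, + + g and w co +, are the double crossovers. Comparing them with the parentals, only the g allele has switched, so g is the middle locus and the order is co – g – w.

g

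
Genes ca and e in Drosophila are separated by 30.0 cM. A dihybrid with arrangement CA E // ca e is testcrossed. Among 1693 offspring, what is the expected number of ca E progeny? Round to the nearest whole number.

254

A map distance of 30.0 cM corresponds to a recombination frequency of 0.300.
The F1 is CA E / ca e, so ca E is a recombinant gamete class with expected frequency r/2 = 0.300/2 = 0.1500.
Expected number = 0.1500 × 1693 = 253.95 ≈ 254.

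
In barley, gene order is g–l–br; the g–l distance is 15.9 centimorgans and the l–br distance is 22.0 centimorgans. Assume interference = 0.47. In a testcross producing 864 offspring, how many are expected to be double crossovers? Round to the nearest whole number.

Map distances give recombination frequencies of 0.159 and 0.220 for the two intervals.
With interference 0.47 (so coincidence = 0.53), expected double-crossover frequency = 0.159 × 0.220 × 0.53 = 0.01854.
Expected number = 0.01854 × 864 = 16.02 ≈ 16.

16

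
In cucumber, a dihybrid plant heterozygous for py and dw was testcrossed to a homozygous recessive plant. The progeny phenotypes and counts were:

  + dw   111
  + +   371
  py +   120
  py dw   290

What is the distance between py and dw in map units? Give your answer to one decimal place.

The two most frequent classes, + + (371) and py dw (290), are the parental types, so the F1 was + + / py dw.
The recombinant classes are + dw and py +: 111 + 120 = 231.
Recombination frequency = 231/892 = 0.2590 ≈ 25.9%, i.e. 25.9 map units.

25.9 map units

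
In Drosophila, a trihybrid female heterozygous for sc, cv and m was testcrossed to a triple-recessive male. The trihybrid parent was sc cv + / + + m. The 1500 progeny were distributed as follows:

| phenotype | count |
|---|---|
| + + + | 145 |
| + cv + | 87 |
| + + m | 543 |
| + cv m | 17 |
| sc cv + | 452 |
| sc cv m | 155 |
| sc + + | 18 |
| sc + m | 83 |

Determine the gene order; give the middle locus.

cv

The two rarest classes, sc + + and + cv m, are the double crossovers. Comparing them with the parentals, only the cv allele has switched, so cv is the middle locus and the order is m – cv – sc.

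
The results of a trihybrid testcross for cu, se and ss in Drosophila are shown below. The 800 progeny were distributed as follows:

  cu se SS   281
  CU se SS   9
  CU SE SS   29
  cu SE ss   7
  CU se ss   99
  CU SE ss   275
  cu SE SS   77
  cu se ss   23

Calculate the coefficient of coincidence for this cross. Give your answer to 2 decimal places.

The two most frequent reciprocal classes, cu se SS and CU SE ss, are the parental types, so the F1 was cu se SS / CU SE ss.
The two rarest classes, CU se SS and cu SE ss, are the double crossovers. Comparing them with the parentals, only the cu allele has switched, so cu is the middle locus and the order is se – cu – ss.
se–cu: (176 + 16)/800 = 0.2400; cu–ss: (52 + 16)/800 = 0.0850.
Expected DCO frequency = 0.2400 × 0.0850 ≈ 0.02040; observed = 16/800 ≈ 0.02000.
Coefficient of coincidence = 0.02000/0.02040 ≈ 0.98.

0.98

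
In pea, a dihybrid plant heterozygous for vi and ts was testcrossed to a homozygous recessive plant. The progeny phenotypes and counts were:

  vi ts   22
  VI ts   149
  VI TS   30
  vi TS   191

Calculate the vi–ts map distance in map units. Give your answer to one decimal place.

13.3 map units

The two most frequent classes, VI ts (149) and vi TS (191), are the parental types, so the F1 was VI ts / vi TS.
The recombinant classes are VI TS and vi ts: 30 + 22 = 52.
Recombination frequency = 52/392 = 0.1327 ≈ 13.3%, i.e. 13.3 map units.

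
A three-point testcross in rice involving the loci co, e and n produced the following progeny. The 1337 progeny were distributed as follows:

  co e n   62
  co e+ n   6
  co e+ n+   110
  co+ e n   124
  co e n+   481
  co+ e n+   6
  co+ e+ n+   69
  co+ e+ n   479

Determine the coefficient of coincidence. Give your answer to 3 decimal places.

0.456

The two most frequent reciprocal classes, co e n+ and co+ e+ n, are the parental types, so the F1 was co e n+ / co+ e+ n.
The two rarest classes, co+ e n+ and co e+ n, are the double crossovers. Comparing them with the parentals, only the co allele has switched, so co is the middle locus and the order is e – co – n.
e–co: (234 + 12)/1337 = 0.1840; co–n: (131 + 12)/1337 = 0.1070.
Expected DCO frequency = 0.1840 × 0.1070 ≈ 0.01969; observed = 12/1337 ≈ 0.00898.
Coefficient of coincidence = 0.00898/0.01969 ≈ 0.456.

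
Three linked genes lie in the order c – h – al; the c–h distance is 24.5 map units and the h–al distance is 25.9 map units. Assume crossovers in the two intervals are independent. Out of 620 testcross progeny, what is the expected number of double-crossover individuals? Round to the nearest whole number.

39

Map distances give recombination frequencies of 0.245 and 0.259 for the two intervals.
With no interference, expected double-crossover frequency = 0.245 × 0.259 = 0.06345.
Expected number = 0.06345 × 620 = 39.34 ≈ 39.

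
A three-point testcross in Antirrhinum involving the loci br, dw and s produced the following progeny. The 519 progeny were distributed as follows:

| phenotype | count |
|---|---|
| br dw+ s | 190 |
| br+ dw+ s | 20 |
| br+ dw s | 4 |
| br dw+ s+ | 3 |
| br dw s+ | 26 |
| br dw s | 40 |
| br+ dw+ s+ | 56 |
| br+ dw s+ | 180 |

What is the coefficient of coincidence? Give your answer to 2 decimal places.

0.67

The two most frequent reciprocal classes, br dw+ s and br+ dw s+, are the parental types, so the F1 was br dw+ s / br+ dw s+.
The two rarest classes, br dw+ s+ and br+ dw s, are the double crossovers. Comparing them with the parentals, only the s allele has switched, so s is the middle locus and the order is br – s – dw.
br–s: (46 + 7)/519 = 0.1021; s–dw: (96 + 7)/519 = 0.1985.
Expected DCO frequency = 0.1021 × 0.1985 ≈ 0.02027; observed = 7/519 ≈ 0.01349.
Coefficient of coincidence = 0.01349/0.02027 ≈ 0.67.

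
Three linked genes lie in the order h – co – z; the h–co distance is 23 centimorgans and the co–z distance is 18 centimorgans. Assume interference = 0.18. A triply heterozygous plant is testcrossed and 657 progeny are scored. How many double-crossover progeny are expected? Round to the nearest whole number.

22

Map distances give recombination frequencies of 0.230 and 0.180 for the two intervals.
With interference 0.18 (so coincidence = 0.82), expected double-crossover frequency = 0.230 × 0.180 × 0.82 = 0.03395.
Expected number = 0.03395 × 657 = 22.30 ≈ 22.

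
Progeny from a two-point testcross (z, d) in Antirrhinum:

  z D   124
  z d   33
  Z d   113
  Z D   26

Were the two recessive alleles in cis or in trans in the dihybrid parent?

trans

The two most frequent classes are Z d (113) and z D (124); these are the parental (non-recombinant) types.
So the F1 carried Z d on one chromosome and z D on the other — the recessive alleles are on opposite chromosomes (trans / repulsion).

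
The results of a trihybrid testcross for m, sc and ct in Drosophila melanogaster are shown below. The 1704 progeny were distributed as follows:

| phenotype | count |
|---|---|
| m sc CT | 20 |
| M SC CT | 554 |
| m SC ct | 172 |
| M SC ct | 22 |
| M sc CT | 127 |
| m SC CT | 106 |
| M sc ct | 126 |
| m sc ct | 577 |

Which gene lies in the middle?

The two most frequent reciprocal classes, M SC CT and m sc ct, are the parental types, so the F1 was M SC CT / m sc ct.
The two rarest classes, M SC ct and m sc CT, are the double crossovers. Comparing them with the parentals, only the ct allele has switched, so ct is the middle locus and the order is m – ct – sc.

ct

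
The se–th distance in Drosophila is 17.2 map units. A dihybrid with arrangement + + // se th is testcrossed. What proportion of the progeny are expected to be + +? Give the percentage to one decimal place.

41.4%

A map distance of 17.2 map units corresponds to a recombination frequency of 0.172.
The F1 is + + / se th, so + + is a parental gamete class with expected frequency (1 − r)/2 = 0.828/2 = 0.4140.
That is 0.4140 = 41.4% of the progeny.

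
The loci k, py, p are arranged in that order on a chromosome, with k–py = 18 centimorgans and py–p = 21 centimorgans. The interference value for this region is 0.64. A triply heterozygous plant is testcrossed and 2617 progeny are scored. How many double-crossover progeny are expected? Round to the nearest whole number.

Map distances give recombination frequencies of 0.180 and 0.210 for the two intervals.
With interference 0.64 (so coincidence = 0.36), expected double-crossover frequency = 0.180 × 0.210 × 0.36 = 0.01361.
Expected number = 0.01361 × 2617 = 35.61 ≈ 36.

36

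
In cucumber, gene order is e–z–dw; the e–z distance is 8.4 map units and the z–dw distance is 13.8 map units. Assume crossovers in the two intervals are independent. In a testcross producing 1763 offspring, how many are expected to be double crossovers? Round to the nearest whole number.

Map distances give recombination frequencies of 0.084 and 0.138 for the two intervals.
With no interference, expected double-crossover frequency = 0.084 × 0.138 = 0.01159.
Expected number = 0.01159 × 1763 = 20.44 ≈ 20.

20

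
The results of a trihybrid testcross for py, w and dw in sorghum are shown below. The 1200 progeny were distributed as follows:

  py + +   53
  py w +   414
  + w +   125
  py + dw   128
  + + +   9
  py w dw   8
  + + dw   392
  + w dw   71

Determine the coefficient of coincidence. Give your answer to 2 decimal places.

0.54

The two most frequent reciprocal classes, + + dw and py w +, are the parental types, so the F1 was + + dw / py w +.
The two rarest classes, + + + and py w dw, are the double crossovers. Comparing them with the parentals, only the dw allele has switched, so dw is the middle locus and the order is w – dw – py.
w–dw: (124 + 17)/1200 = 0.1175; dw–py: (253 + 17)/1200 = 0.2250.
Expected DCO frequency = 0.1175 × 0.2250 ≈ 0.02644; observed = 17/1200 ≈ 0.01417.
Coefficient of coincidence = 0.01417/0.02644 ≈ 0.54.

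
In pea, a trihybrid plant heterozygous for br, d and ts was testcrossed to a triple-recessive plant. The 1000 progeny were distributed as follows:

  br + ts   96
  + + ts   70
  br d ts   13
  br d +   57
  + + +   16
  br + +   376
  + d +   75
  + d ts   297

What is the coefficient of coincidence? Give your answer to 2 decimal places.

The two most frequent reciprocal classes, + d ts and br + +, are the parental types, so the F1 was + d ts / br + +.
The two rarest classes, br d ts and + + +, are the double crossovers. Comparing them with the parentals, only the br allele has switched, so br is the middle locus and the order is ts – br – d.
ts–br: (171 + 29)/1000 = 0.2000; br–d: (127 + 29)/1000 = 0.1560.
Expected DCO frequency = 0.2000 × 0.1560 ≈ 0.03120; observed = 29/1000 ≈ 0.02900.
Coefficient of coincidence = 0.02900/0.03120 ≈ 0.93.

0.93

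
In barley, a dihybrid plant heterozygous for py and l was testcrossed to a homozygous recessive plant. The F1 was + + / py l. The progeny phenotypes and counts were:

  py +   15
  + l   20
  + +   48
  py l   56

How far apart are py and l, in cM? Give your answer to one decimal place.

The recombinant classes are + l and py +: 20 + 15 = 35.
Recombination frequency = 35/139 = 0.2518 ≈ 25.2%, i.e. 25.2 cM.

25.2 cM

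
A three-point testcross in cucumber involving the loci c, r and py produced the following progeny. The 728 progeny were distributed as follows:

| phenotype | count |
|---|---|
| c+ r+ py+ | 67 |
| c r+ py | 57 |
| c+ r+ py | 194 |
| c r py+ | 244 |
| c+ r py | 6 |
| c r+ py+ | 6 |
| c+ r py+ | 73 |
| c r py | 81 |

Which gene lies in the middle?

The two most frequent reciprocal classes, c r py+ and c+ r+ py, are the parental types, so the F1 was c r py+ / c+ r+ py.
The two rarest classes, c r+ py+ and c+ r py, are the double crossovers. Comparing them with the parentals, only the r allele has switched, so r is the middle locus and the order is c – r – py.

r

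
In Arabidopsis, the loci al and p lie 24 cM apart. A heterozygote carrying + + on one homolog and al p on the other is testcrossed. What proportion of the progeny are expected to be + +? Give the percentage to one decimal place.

38.0%

A map distance of 24 cM corresponds to a recombination frequency of 0.240.
The F1 is + + / al p, so + + is a parental gamete class with expected frequency (1 − r)/2 = 0.760/2 = 0.3800.
That is 0.3800 = 38.0% of the progeny.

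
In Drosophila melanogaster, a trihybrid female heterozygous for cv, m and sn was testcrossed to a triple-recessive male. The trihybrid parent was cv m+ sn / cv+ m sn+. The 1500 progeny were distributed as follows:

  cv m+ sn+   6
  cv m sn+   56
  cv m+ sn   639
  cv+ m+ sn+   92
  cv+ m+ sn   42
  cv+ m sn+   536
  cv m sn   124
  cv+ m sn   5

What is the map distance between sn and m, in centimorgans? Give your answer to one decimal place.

15.1 centimorgans

The two rarest classes, cv m+ sn+ and cv+ m sn, are the double crossovers. Comparing them with the parentals, only the sn allele has switched, so sn is the middle locus and the order is cv – sn – m.
Crossovers in the sn–m interval produce the single-crossover classes cv m sn and cv+ m+ sn+ (124 + 92 = 216) plus the double crossovers (11).
RF(sn–m) = (216 + 11) / 1500 = 227/1500 = 0.1513 → 15.1 centimorgans.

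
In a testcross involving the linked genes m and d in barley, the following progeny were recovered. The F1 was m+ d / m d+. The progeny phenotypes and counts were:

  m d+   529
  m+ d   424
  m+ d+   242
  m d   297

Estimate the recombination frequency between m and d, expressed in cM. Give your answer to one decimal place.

36.1 cM

The recombinant classes are m+ d+ and m d: 242 + 297 = 539.
Recombination frequency = 539/1492 = 0.3613 ≈ 36.1%, i.e. 36.1 cM.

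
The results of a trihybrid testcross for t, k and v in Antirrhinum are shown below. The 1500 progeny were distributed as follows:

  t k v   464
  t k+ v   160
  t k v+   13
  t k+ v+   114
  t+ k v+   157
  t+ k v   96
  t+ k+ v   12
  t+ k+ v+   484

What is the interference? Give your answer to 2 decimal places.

The two most frequent reciprocal classes, t+ k+ v+ and t k v, are the parental types, so the F1 was t+ k+ v+ / t k v.
The two rarest classes, t+ k+ v and t k v+, are the double crossovers. Comparing them with the parentals, only the v allele has switched, so v is the middle locus and the order is t – v – k.
t–v: (210 + 25)/1500 = 0.1567; v–k: (317 + 25)/1500 = 0.2280.
Expected DCO frequency = 0.1567 × 0.2280 ≈ 0.03573; observed = 25/1500 ≈ 0.01667.
Coefficient of coincidence = 0.01667/0.03573 ≈ 0.47; interference = 1 − 0.47 = 0.53.

0.53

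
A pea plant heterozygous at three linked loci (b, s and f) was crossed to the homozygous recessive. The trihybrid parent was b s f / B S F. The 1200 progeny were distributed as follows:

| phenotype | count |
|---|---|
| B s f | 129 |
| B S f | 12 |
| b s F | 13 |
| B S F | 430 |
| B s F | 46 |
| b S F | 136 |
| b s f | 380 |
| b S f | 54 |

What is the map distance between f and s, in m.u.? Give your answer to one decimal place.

The two rarest classes, b s F and B S f, are the double crossovers. Comparing them with the parentals, only the f allele has switched, so f is the middle locus and the order is s – f – b.
Crossovers in the s–f interval produce the single-crossover classes b S f and B s F (54 + 46 = 100) plus the double crossovers (25).
RF(s–f) = (100 + 25) / 1200 = 125/1200 = 0.1042 → 10.4 m.u.

10.4 m.u.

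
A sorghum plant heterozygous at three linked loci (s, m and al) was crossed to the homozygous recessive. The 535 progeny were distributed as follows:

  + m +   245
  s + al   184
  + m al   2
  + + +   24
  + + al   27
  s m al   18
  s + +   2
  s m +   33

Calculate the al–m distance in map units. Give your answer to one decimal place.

The two most frequent reciprocal classes, + m + and s + al, are the parental types, so the F1 was + m + / s + al.
The two rarest classes, + m al and s + +, are the double crossovers. Comparing them with the parentals, only the al allele has switched, so al is the middle locus and the order is m – al – s.
Crossovers in the m–al interval produce the single-crossover classes + + + and s m al (24 + 18 = 42) plus the double crossovers (4).
RF(m–al) = (42 + 4) / 535 = 46/535 = 0.0860 → 8.6 map units.

8.6 map units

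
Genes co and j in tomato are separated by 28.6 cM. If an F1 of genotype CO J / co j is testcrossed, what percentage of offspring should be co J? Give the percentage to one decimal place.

14.3%

A map distance of 28.6 cM corresponds to a recombination frequency of 0.286.
The F1 is CO J / co j, so co J is a recombinant gamete class with expected frequency r/2 = 0.286/2 = 0.1430.
That is 0.1430 = 14.3% of the progeny.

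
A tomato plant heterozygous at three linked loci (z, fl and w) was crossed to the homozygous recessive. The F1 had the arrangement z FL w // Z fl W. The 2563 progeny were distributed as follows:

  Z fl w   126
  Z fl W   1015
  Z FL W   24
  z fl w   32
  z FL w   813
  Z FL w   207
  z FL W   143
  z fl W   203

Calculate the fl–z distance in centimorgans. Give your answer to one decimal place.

The two rarest classes, z fl w and Z FL W, are the double crossovers. Comparing them with the parentals, only the fl allele has switched, so fl is the middle locus and the order is w – fl – z.
Crossovers in the fl–z interval produce the single-crossover classes Z FL w and z fl W (207 + 203 = 410) plus the double crossovers (56).
RF(fl–z) = (410 + 56) / 2563 = 466/2563 = 0.1818 → 18.2 centimorgans.

18.2 centimorgans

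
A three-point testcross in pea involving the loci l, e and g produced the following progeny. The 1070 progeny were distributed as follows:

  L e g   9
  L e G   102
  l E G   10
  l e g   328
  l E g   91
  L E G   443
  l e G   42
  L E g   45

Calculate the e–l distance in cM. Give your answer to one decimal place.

The two most frequent reciprocal classes, l e g and L E G, are the parental types, so the F1 was l e g / L E G.
The two rarest classes, L e g and l E G, are the double crossovers. Comparing them with the parentals, only the l allele has switched, so l is the middle locus and the order is e – l – g.
Crossovers in the e–l interval produce the single-crossover classes l E g and L e G (91 + 102 = 193) plus the double crossovers (19).
RF(e–l) = (193 + 19) / 1070 = 212/1070 = 0.1981 → 19.8 cM.

19.8 cM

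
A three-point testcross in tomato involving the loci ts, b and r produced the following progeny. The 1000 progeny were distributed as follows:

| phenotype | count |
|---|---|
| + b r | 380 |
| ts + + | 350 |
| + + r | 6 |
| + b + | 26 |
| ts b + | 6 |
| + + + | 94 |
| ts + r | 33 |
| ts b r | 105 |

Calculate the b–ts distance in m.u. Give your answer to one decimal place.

The two most frequent reciprocal classes, ts + + and + b r, are the parental types, so the F1 was ts + + / + b r.
The two rarest classes, ts b + and + + r, are the double crossovers. Comparing them with the parentals, only the b allele has switched, so b is the middle locus and the order is r – b – ts.
Crossovers in the b–ts interval produce the single-crossover classes + + + and ts b r (94 + 105 = 199) plus the double crossovers (12).
RF(b–ts) = (199 + 12) / 1000 = 211/1000 = 0.2110 → 21.1 m.u.

21.1 m.u.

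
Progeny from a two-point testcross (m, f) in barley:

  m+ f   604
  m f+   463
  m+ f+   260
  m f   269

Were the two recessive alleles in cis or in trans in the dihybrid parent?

The two most frequent classes are m+ f (604) and m f+ (463); these are the parental (non-recombinant) types.
So the F1 carried m+ f on one chromosome and m f+ on the other — the recessive alleles are on opposite chromosomes (trans / repulsion).

trans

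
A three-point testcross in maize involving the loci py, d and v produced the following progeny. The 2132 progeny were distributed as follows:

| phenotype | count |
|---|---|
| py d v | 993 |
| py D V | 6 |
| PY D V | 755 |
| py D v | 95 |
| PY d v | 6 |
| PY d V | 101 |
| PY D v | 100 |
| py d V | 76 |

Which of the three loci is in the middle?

py

The two most frequent reciprocal classes, py d v and PY D V, are the parental types, so the F1 was py d v / PY D V.
The two rarest classes, PY d v and py D V, are the double crossovers. Comparing them with the parentals, only the py allele has switched, so py is the middle locus and the order is v – py – d.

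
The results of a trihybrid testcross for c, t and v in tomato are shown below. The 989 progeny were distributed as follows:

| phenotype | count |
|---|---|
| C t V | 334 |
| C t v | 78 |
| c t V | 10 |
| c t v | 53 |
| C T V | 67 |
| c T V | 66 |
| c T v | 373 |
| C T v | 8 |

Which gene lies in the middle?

The two most frequent reciprocal classes, c T v and C t V, are the parental types, so the F1 was c T v / C t V.
The two rarest classes, C T v and c t V, are the double crossovers. Comparing them with the parentals, only the c allele has switched, so c is the middle locus and the order is t – c – v.

c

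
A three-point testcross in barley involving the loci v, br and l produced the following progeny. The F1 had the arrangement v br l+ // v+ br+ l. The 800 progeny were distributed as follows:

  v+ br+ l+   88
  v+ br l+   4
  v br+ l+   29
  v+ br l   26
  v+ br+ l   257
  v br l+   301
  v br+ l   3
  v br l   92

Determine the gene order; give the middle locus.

The two rarest classes, v+ br l+ and v br+ l, are the double crossovers. Comparing them with the parentals, only the v allele has switched, so v is the middle locus and the order is l – v – br.

v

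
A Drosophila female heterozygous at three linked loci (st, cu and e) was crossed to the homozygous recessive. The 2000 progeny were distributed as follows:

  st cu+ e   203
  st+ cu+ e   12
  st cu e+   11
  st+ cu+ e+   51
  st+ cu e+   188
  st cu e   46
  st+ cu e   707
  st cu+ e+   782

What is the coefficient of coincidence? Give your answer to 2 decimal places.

The two most frequent reciprocal classes, st cu+ e+ and st+ cu e, are the parental types, so the F1 was st cu+ e+ / st+ cu e.
The two rarest classes, st cu e+ and st+ cu+ e, are the double crossovers. Comparing them with the parentals, only the cu allele has switched, so cu is the middle locus and the order is st – cu – e.
st–cu: (97 + 23)/2000 = 0.0600; cu–e: (391 + 23)/2000 = 0.2070.
Expected DCO frequency = 0.0600 × 0.2070 ≈ 0.01242; observed = 23/2000 ≈ 0.01150.
Coefficient of coincidence = 0.01150/0.01242 ≈ 0.93.

0.93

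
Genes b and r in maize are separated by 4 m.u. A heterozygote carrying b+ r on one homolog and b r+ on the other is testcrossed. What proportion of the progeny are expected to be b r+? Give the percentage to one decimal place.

A map distance of 4 m.u. corresponds to a recombination frequency of 0.040.
The F1 is b+ r / b r+, so b r+ is a parental gamete class with expected frequency (1 − r)/2 = 0.960/2 = 0.4800.
That is 0.4800 = 48.0% of the progeny.

48.0%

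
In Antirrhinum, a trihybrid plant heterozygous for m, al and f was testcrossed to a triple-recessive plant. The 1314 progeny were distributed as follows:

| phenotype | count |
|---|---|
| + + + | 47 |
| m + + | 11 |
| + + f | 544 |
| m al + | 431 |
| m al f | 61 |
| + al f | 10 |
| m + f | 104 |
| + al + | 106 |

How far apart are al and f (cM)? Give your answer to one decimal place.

The two most frequent reciprocal classes, m al + and + + f, are the parental types, so the F1 was m al + / + + f.
The two rarest classes, m + + and + al f, are the double crossovers. Comparing them with the parentals, only the al allele has switched, so al is the middle locus and the order is f – al – m.
Crossovers in the f–al interval produce the single-crossover classes m al f and + + + (61 + 47 = 108) plus the double crossovers (21).
RF(f–al) = (108 + 21) / 1314 = 129/1314 = 0.0982 → 9.8 cM.

9.8 cM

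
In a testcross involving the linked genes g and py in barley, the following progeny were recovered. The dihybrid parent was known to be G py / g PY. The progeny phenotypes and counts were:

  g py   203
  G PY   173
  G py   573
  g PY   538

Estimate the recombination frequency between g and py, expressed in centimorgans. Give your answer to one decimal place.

25.3 centimorgans

The recombinant classes are G PY and g py: 173 + 203 = 376.
Recombination frequency = 376/1487 = 0.2529 ≈ 25.3%, i.e. 25.3 centimorgans.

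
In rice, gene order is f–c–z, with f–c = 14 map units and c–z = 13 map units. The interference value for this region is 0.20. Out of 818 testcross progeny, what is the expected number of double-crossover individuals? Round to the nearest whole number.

12

Map distances give recombination frequencies of 0.140 and 0.130 for the two intervals.
With interference 0.20 (so coincidence = 0.80), expected double-crossover frequency = 0.140 × 0.130 × 0.80 = 0.01456.
Expected number = 0.01456 × 818 = 11.91 ≈ 12.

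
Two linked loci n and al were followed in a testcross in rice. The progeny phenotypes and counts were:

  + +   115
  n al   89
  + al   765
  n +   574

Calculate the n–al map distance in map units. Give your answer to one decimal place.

13.2 map units

The two most frequent classes, + al (765) and n + (574), are the parental types, so the F1 was + al / n +.
The recombinant classes are + + and n al: 115 + 89 = 204.
Recombination frequency = 204/1543 = 0.1322 ≈ 13.2%, i.e. 13.2 map units.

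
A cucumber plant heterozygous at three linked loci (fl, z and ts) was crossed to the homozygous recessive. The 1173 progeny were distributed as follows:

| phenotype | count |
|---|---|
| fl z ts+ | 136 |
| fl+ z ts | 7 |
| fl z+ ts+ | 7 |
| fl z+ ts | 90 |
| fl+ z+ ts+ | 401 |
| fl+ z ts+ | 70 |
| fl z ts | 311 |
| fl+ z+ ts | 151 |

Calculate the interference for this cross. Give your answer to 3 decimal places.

0.686

The two most frequent reciprocal classes, fl z ts and fl+ z+ ts+, are the parental types, so the F1 was fl z ts / fl+ z+ ts+.
The two rarest classes, fl+ z ts and fl z+ ts+, are the double crossovers. Comparing them with the parentals, only the fl allele has switched, so fl is the middle locus and the order is z – fl – ts.
z–fl: (160 + 14)/1173 = 0.1483; fl–ts: (287 + 14)/1173 = 0.2566.
Expected DCO frequency = 0.1483 × 0.2566 ≈ 0.03805; observed = 14/1173 ≈ 0.01194.
Coefficient of coincidence = 0.01194/0.03805 ≈ 0.314; interference = 1 − 0.314 = 0.686.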